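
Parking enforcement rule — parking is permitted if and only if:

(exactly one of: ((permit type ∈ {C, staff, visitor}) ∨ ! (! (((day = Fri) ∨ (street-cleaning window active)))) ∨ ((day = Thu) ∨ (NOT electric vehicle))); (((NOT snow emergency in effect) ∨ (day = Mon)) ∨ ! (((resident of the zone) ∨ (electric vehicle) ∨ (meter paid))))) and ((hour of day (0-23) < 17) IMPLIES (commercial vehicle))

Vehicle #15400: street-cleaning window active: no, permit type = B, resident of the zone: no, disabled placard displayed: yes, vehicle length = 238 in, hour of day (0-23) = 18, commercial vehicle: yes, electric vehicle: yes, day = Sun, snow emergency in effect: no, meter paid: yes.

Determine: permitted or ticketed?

Atomic conditions:
  permit type ∈ {C, staff, visitor}: B is not in the set → false
  day = Fri: Sun == Fri is false
  street-cleaning window active: no → false
  day = Thu: Sun == Thu is false
  NOT electric vehicle: yes → false
  NOT snow emergency in effect: no → true
  day = Mon: Sun == Mon is false
  resident of the zone: no → false
  electric vehicle: yes → true
  meter paid: yes → true
  hour of day (0-23) < 17: 18 < 17 is false
  commercial vehicle: yes → true
Combine:
[1.1.2.1.1] false OR false = false
[1.1.2.1] NOT false = true
[1.1.2] NOT true = false
[1.1.3] false OR false = false
[1.1] false OR false OR false = false
[1.2.1] true OR false = true
[1.2.2.1] false OR true OR true = true
[1.2.2] NOT true = false
[1.2] true OR false = true
[1] exactly-one(false, true) = true
[2] false → true (antecedent false ⇒ implication holds) = true
[root] true AND true = true
Overall: true → permitted

Permitted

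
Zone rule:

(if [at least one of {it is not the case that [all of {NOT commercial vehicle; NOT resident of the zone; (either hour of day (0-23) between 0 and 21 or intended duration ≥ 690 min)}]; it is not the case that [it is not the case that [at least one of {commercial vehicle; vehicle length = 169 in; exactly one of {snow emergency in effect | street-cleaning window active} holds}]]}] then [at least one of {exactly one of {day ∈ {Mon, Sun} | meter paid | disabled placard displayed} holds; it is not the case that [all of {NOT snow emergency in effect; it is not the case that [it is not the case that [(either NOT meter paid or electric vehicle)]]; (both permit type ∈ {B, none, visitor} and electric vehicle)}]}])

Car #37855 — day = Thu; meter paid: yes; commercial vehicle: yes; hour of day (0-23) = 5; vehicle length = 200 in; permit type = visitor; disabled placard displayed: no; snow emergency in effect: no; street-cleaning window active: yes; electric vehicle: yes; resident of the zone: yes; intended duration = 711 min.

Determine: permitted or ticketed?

Atomic conditions:
  NOT commercial vehicle: yes → false
  NOT resident of the zone: yes → false
  hour of day (0-23) between 0 and 21: 5 in [0, 21] is true
  intended duration ≥ 690 min: 711 ≥ 690 is true
  commercial vehicle: yes → true
  vehicle length = 169 in: 200 == 169 is false
  snow emergency in effect: no → false
  street-cleaning window active: yes → true
  day ∈ {Mon, Sun}: Thu is not in the set → false
  meter paid: yes → true
  disabled placard displayed: no → false
  NOT snow emergency in effect: no → true
  NOT meter paid: yes → false
  electric vehicle: yes → true
  permit type ∈ {B, none, visitor}: visitor is in the set → true
Combine:
[1.1.1.3] true OR true = true
[1.1.1] false AND false AND true = false
[1.1] NOT false = true
[1.2.1.1.3] exactly-one(false, true) = true
[1.2.1.1] true OR false OR true = true
[1.2.1] NOT true = false
[1.2] NOT false = true
[1] true OR true = true
[2.1] exactly-one(false, true, false) = true
[2.2.1.2.1.1] false OR true = true
[2.2.1.2.1] NOT true = false
[2.2.1.2] NOT false = true
[2.2.1.3] true AND true = true
[2.2.1] true AND true AND true = true
[2.2] NOT true = false
[2] true OR false = true
[root] true → true = true
Overall: true → permitted

Permitted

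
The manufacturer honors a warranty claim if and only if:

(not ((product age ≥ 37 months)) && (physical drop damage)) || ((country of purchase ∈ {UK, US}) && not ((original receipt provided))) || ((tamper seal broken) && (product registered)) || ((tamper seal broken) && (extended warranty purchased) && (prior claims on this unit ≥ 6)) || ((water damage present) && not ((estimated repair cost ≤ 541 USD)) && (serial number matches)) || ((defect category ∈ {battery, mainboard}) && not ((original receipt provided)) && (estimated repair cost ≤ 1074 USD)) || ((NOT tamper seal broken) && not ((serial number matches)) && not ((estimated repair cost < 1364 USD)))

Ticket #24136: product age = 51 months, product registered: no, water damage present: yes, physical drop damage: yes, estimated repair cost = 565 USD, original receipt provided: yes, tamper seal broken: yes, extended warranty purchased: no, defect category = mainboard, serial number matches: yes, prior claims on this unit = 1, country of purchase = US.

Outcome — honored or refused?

Atomic conditions:
  product age ≥ 37 months: 51 ≥ 37 is true
  physical drop damage: yes → true
  country of purchase ∈ {UK, US}: US is in the set → true
  original receipt provided: yes → true
  tamper seal broken: yes → true
  product registered: no → false
  extended warranty purchased: no → false
  prior claims on this unit ≥ 6: 1 ≥ 6 is false
  water damage present: yes → true
  estimated repair cost ≤ 541 USD: 565 ≤ 541 is false
  serial number matches: yes → true
  defect category ∈ {battery, mainboard}: mainboard is in the set → true
  estimated repair cost ≤ 1074 USD: 565 ≤ 1074 is true
  NOT tamper seal broken: yes → false
  estimated repair cost < 1364 USD: 565 < 1364 is true
Combine:
[1.1] NOT true = false
[1] false AND true = false
[2.2] NOT true = false
[2] true AND false = false
[3] true AND false = false
[4] true AND false AND false = false
[5.2] NOT false = true
[5] true AND true AND true = true
[6.2] NOT true = false
[6] true AND false AND true = false
[7.2] NOT true = false
[7.3] NOT true = false
[7] false AND false AND false = false
[root] false OR false OR false OR false OR true OR false OR false = true
Overall: true → honored

Honored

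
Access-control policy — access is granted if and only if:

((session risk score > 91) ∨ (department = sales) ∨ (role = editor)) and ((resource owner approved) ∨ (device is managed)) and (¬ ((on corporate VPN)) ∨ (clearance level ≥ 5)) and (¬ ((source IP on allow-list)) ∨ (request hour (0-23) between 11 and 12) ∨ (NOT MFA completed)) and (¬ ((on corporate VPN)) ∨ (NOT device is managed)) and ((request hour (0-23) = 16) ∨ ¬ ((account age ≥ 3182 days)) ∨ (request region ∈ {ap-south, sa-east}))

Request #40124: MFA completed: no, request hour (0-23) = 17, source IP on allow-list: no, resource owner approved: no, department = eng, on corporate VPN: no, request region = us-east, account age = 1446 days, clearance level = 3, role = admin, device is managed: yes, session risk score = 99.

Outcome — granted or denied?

Granted

Atomic conditions:
  session risk score > 91: 99 > 91 is true
  department = sales: eng == sales is false
  role = editor: admin == editor is false
  resource owner approved: no → false
  device is managed: yes → true
  on corporate VPN: no → false
  clearance level ≥ 5: 3 ≥ 5 is false
  source IP on allow-list: no → false
  request hour (0-23) between 11 and 12: 17 in [11, 12] is false
  NOT MFA completed: no → true
  NOT device is managed: yes → false
  request hour (0-23) = 16: 17 == 16 is false
  account age ≥ 3182 days: 1446 ≥ 3182 is false
  request region ∈ {ap-south, sa-east}: us-east is not in the set → false
Combine:
[1] true OR false OR false = true
[2] false OR true = true
[3.1] NOT false = true
[3] true OR false = true
[4.1] NOT false = true
[4] true OR false OR true = true
[5.1] NOT false = true
[5] true OR false = true
[6.2] NOT false = true
[6] false OR true OR false = true
[root] true AND true AND true AND true AND true AND true = true
Overall: true → granted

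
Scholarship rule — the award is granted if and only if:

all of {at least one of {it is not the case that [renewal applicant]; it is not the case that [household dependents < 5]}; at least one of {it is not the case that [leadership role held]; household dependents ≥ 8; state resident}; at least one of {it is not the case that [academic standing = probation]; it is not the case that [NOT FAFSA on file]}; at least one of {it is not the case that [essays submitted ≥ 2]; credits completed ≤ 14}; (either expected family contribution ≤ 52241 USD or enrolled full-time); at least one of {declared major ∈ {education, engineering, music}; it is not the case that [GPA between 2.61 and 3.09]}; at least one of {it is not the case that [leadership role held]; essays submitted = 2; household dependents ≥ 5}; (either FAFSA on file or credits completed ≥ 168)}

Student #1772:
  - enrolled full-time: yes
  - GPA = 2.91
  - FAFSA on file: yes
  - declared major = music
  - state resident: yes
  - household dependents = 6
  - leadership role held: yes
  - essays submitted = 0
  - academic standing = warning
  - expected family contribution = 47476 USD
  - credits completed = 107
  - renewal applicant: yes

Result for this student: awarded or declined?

Atomic conditions:
  renewal applicant: yes → true
  household dependents < 5: 6 < 5 is false
  leadership role held: yes → true
  household dependents ≥ 8: 6 ≥ 8 is false
  state resident: yes → true
  academic standing = probation: warning == probation is false
  NOT FAFSA on file: yes → false
  essays submitted ≥ 2: 0 ≥ 2 is false
  credits completed ≤ 14: 107 ≤ 14 is false
  expected family contribution ≤ 52241 USD: 47476 ≤ 52241 is true
  enrolled full-time: yes → true
  declared major ∈ {education, engineering, music}: music is in the set → true
  GPA between 2.61 and 3.09: 2.91 in [2.61, 3.09] is true
  essays submitted = 2: 0 == 2 is false
  household dependents ≥ 5: 6 ≥ 5 is true
  FAFSA on file: yes → true
  credits completed ≥ 168: 107 ≥ 168 is false
Combine:
[1.1] NOT true = false
[1.2] NOT false = true
[1] false OR true = true
[2.1] NOT true = false
[2] false OR false OR true = true
[3.1] NOT false = true
[3.2] NOT false = true
[3] true OR true = true
[4.1] NOT false = true
[4] true OR false = true
[5] true OR true = true
[6.2] NOT true = false
[6] true OR false = true
[7.1] NOT true = false
[7] false OR false OR true = true
[8] true OR false = true
[root] true AND true AND true AND true AND true AND true AND true AND true = true
Overall: true → awarded

Awarded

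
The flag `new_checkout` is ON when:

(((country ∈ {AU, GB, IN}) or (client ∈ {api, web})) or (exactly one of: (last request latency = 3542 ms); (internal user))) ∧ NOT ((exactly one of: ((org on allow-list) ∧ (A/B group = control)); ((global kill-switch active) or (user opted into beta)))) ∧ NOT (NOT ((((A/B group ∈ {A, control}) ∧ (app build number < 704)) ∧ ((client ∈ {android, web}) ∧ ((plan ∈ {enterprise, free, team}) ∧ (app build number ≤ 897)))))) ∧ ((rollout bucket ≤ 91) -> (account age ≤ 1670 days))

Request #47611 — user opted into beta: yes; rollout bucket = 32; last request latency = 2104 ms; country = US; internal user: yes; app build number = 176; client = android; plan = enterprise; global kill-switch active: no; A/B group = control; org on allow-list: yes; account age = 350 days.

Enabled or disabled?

Atomic conditions:
  country ∈ {AU, GB, IN}: US is not in the set → false
  client ∈ {api, web}: android is not in the set → false
  last request latency = 3542 ms: 2104 == 3542 is false
  internal user: yes → true
  org on allow-list: yes → true
  A/B group = control: control == control is true
  global kill-switch active: no → false
  user opted into beta: yes → true
  A/B group ∈ {A, control}: control is in the set → true
  app build number < 704: 176 < 704 is true
  client ∈ {android, web}: android is in the set → true
  plan ∈ {enterprise, free, team}: enterprise is in the set → true
  app build number ≤ 897: 176 ≤ 897 is true
  rollout bucket ≤ 91: 32 ≤ 91 is true
  account age ≤ 1670 days: 350 ≤ 1670 is true
Combine:
[1.1] false OR false = false
[1.2] exactly-one(false, true) = true
[1] false OR true = true
[2.1.1] true AND true = true
[2.1.2] false OR true = true
[2.1] exactly-one(true, true) = false
[2] NOT false = true
[3.1.1.1] true AND true = true
[3.1.1.2.2] true AND true = true
[3.1.1.2] true AND true = true
[3.1.1] true AND true = true
[3.1] NOT true = false
[3] NOT false = true
[4] true → true = true
[root] true AND true AND true AND true = true
Overall: true → enabled

Enabled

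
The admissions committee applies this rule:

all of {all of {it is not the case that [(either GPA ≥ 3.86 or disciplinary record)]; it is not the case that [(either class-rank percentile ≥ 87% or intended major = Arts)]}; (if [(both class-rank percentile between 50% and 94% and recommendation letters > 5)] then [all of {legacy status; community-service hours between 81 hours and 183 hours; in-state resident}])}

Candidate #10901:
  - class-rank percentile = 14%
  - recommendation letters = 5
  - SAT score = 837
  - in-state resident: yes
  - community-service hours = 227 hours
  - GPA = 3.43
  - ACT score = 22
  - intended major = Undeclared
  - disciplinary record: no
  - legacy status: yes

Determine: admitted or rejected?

Admitted

Atomic conditions:
  GPA ≥ 3.86: 3.43 ≥ 3.86 is false
  disciplinary record: no → false
  class-rank percentile ≥ 87%: 14 ≥ 87 is false
  intended major = Arts: Undeclared == Arts is false
  class-rank percentile between 50% and 94%: 14 in [50, 94] is false
  recommendation letters > 5: 5 > 5 is false
  legacy status: yes → true
  community-service hours between 81 hours and 183 hours: 227 in [81, 183] is false
  in-state resident: yes → true
Combine:
[1.1.1] false OR false = false
[1.1] NOT false = true
[1.2.1] false OR false = false
[1.2] NOT false = true
[1] true AND true = true
[2.1] false AND false = false
[2.2] true AND false AND true = false
[2] false → false (antecedent false ⇒ implication holds) = true
[root] true AND true = true
Overall: true → admitted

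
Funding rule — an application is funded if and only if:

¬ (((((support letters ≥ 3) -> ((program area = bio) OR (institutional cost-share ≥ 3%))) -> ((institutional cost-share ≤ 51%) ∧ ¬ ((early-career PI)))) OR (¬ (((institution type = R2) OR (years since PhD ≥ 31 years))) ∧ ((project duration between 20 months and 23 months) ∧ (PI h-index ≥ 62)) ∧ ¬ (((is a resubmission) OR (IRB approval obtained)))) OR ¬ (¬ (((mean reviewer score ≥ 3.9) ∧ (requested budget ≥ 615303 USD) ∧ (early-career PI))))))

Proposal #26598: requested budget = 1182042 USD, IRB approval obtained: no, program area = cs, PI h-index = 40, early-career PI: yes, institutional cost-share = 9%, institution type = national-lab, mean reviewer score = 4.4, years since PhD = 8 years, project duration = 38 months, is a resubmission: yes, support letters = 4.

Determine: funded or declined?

Atomic conditions:
  support letters ≥ 3: 4 ≥ 3 is true
  program area = bio: cs == bio is false
  institutional cost-share ≥ 3%: 9 ≥ 3 is true
  institutional cost-share ≤ 51%: 9 ≤ 51 is true
  early-career PI: yes → true
  institution type = R2: national-lab == R2 is false
  years since PhD ≥ 31 years: 8 ≥ 31 is false
  project duration between 20 months and 23 months: 38 in [20, 23] is false
  PI h-index ≥ 62: 40 ≥ 62 is false
  is a resubmission: yes → true
  IRB approval obtained: no → false
  mean reviewer score ≥ 3.9: 4.4 ≥ 3.9 is true
  requested budget ≥ 615303 USD: 1182042 ≥ 615303 is true
Combine:
[1.1.1.2] false OR true = true
[1.1.1] true → true = true
[1.1.2.2] NOT true = false
[1.1.2] true AND false = false
[1.1] true → false = false
[1.2.1.1] false OR false = false
[1.2.1] NOT false = true
[1.2.2] false AND false = false
[1.2.3.1] true OR false = true
[1.2.3] NOT true = false
[1.2] true AND false AND false = false
[1.3.1.1] true AND true AND true = true
[1.3.1] NOT true = false
[1.3] NOT false = true
[1] false OR false OR true = true
[root] NOT true = false
Overall: false → declined

Declined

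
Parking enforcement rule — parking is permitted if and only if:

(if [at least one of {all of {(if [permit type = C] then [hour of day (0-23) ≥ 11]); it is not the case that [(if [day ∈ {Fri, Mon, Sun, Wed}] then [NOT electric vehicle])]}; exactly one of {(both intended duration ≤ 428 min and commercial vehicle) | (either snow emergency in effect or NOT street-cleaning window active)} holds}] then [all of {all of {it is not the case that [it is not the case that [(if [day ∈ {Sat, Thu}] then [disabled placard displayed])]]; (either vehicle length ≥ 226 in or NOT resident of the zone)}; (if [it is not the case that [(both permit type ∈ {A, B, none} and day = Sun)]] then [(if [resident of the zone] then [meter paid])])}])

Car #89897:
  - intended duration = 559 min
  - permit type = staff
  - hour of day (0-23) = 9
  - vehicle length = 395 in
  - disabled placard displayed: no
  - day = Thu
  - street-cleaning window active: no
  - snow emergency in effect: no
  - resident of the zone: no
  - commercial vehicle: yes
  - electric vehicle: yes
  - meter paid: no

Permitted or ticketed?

Atomic conditions:
  permit type = C: staff == C is false
  hour of day (0-23) ≥ 11: 9 ≥ 11 is false
  day ∈ {Fri, Mon, Sun, Wed}: Thu is not in the set → false
  NOT electric vehicle: yes → false
  intended duration ≤ 428 min: 559 ≤ 428 is false
  commercial vehicle: yes → true
  snow emergency in effect: no → false
  NOT street-cleaning window active: no → true
  day ∈ {Sat, Thu}: Thu is in the set → true
  disabled placard displayed: no → false
  vehicle length ≥ 226 in: 395 ≥ 226 is true
  NOT resident of the zone: no → true
  permit type ∈ {A, B, none}: staff is not in the set → false
  day = Sun: Thu == Sun is false
  resident of the zone: no → false
  meter paid: no → false
Combine:
[1.1.1] false → false (antecedent false ⇒ implication holds) = true
[1.1.2.1] false → false (antecedent false ⇒ implication holds) = true
[1.1.2] NOT true = false
[1.1] true AND false = false
[1.2.1] false AND true = false
[1.2.2] false OR true = true
[1.2] exactly-one(false, true) = true
[1] false OR true = true
[2.1.1.1.1] true → false = false
[2.1.1.1] NOT false = true
[2.1.1] NOT true = false
[2.1.2] true OR true = true
[2.1] false AND true = false
[2.2.1.1] false AND false = false
[2.2.1] NOT false = true
[2.2.2] false → false (antecedent false ⇒ implication holds) = true
[2.2] true → true = true
[2] false AND true = false
[root] true → false = false
Overall: false → ticketed

Ticketed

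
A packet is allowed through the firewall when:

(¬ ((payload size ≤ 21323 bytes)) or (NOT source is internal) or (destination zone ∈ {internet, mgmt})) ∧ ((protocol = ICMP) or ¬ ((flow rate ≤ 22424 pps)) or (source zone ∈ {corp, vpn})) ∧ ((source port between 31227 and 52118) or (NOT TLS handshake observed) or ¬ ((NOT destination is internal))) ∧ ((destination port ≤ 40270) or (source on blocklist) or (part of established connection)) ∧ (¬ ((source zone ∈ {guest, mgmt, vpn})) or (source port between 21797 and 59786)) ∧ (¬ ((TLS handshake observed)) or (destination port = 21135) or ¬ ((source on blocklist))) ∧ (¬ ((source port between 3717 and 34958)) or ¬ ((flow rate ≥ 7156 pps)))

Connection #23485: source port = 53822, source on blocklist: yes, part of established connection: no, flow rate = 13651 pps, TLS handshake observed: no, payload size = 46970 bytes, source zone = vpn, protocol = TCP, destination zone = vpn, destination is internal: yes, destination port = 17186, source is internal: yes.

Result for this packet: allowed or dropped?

Atomic conditions:
  payload size ≤ 21323 bytes: 46970 ≤ 21323 is false
  NOT source is internal: yes → false
  destination zone ∈ {internet, mgmt}: vpn is not in the set → false
  protocol = ICMP: TCP == ICMP is false
  flow rate ≤ 22424 pps: 13651 ≤ 22424 is true
  source zone ∈ {corp, vpn}: vpn is in the set → true
  source port between 31227 and 52118: 53822 in [31227, 52118] is false
  NOT TLS handshake observed: no → true
  NOT destination is internal: yes → false
  destination port ≤ 40270: 17186 ≤ 40270 is true
  source on blocklist: yes → true
  part of established connection: no → false
  source zone ∈ {guest, mgmt, vpn}: vpn is in the set → true
  source port between 21797 and 59786: 53822 in [21797, 59786] is true
  TLS handshake observed: no → false
  destination port = 21135: 17186 == 21135 is false
  source port between 3717 and 34958: 53822 in [3717, 34958] is false
  flow rate ≥ 7156 pps: 13651 ≥ 7156 is true
Combine:
[1.1] NOT false = true
[1] true OR false OR false = true
[2.2] NOT true = false
[2] false OR false OR true = true
[3.3] NOT false = true
[3] false OR true OR true = true
[4] true OR true OR false = true
[5.1] NOT true = false
[5] false OR true = true
[6.1] NOT false = true
[6.3] NOT true = false
[6] true OR false OR false = true
[7.1] NOT false = true
[7.2] NOT true = false
[7] true OR false = true
[root] true AND true AND true AND true AND true AND true AND true = true
Overall: true → allowed

Allowed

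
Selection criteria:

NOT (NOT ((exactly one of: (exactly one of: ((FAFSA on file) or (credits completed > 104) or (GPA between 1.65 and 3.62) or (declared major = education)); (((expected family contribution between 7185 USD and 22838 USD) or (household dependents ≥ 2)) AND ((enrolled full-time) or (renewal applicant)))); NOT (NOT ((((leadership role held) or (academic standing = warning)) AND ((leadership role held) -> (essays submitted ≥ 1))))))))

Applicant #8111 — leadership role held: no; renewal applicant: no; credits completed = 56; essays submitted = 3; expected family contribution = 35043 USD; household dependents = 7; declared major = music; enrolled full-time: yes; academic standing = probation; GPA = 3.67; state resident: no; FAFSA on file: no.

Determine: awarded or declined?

Atomic conditions:
  FAFSA on file: no → false
  credits completed > 104: 56 > 104 is false
  GPA between 1.65 and 3.62: 3.67 in [1.65, 3.62] is false
  declared major = education: music == education is false
  expected family contribution between 7185 USD and 22838 USD: 35043 in [7185, 22838] is false
  household dependents ≥ 2: 7 ≥ 2 is true
  enrolled full-time: yes → true
  renewal applicant: no → false
  leadership role held: no → false
  academic standing = warning: probation == warning is false
  essays submitted ≥ 1: 3 ≥ 1 is true
Combine:
[1.1.1.1] false OR false OR false OR false = false
[1.1.1.2.1] false OR true = true
[1.1.1.2.2] true OR false = true
[1.1.1.2] true AND true = true
[1.1.1] exactly-one(false, true) = true
[1.1.2.1.1.1] false OR false = false
[1.1.2.1.1.2] false → true (antecedent false ⇒ implication holds) = true
[1.1.2.1.1] false AND true = false
[1.1.2.1] NOT false = true
[1.1.2] NOT true = false
[1.1] exactly-one(true, false) = true
[1] NOT true = false
[root] NOT false = true
Overall: true → awarded

Awarded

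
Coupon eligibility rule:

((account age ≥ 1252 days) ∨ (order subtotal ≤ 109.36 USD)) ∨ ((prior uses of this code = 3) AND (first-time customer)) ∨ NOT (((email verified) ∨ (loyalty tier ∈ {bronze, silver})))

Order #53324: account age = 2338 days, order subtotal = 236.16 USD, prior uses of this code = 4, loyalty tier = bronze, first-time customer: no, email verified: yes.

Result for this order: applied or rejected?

Atomic conditions:
  account age ≥ 1252 days: 2338 ≥ 1252 is true
  order subtotal ≤ 109.36 USD: 236.16 ≤ 109.36 is false
  prior uses of this code = 3: 4 == 3 is false
  first-time customer: no → false
  email verified: yes → true
  loyalty tier ∈ {bronze, silver}: bronze is in the set → true
Combine:
[1] true OR false = true
[2] false AND false = false
[3.1] true OR true = true
[3] NOT true = false
[root] true OR false OR false = true
Overall: true → applied

Applied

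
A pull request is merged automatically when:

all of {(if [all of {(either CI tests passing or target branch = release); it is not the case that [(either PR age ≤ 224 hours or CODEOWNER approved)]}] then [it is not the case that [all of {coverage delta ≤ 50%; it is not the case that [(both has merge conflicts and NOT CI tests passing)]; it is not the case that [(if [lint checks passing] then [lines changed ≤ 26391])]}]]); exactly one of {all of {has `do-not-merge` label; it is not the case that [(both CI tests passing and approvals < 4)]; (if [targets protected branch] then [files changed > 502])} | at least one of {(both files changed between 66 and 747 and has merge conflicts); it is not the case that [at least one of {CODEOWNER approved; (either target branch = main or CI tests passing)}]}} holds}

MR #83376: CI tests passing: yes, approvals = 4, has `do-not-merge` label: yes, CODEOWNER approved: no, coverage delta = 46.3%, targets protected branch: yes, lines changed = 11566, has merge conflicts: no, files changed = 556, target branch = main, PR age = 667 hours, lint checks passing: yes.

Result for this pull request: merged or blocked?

Atomic conditions:
  CI tests passing: yes → true
  target branch = release: main == release is false
  PR age ≤ 224 hours: 667 ≤ 224 is false
  CODEOWNER approved: no → false
  coverage delta ≤ 50%: 46.3 ≤ 50 is true
  has merge conflicts: no → false
  NOT CI tests passing: yes → false
  lint checks passing: yes → true
  lines changed ≤ 26391: 11566 ≤ 26391 is true
  has `do-not-merge` label: yes → true
  approvals < 4: 4 < 4 is false
  targets protected branch: yes → true
  files changed > 502: 556 > 502 is true
  files changed between 66 and 747: 556 in [66, 747] is true
  target branch = main: main == main is true
Combine:
[1.1.1] true OR false = true
[1.1.2.1] false OR false = false
[1.1.2] NOT false = true
[1.1] true AND true = true
[1.2.1.2.1] false AND false = false
[1.2.1.2] NOT false = true
[1.2.1.3.1] true → true = true
[1.2.1.3] NOT true = false
[1.2.1] true AND true AND false = false
[1.2] NOT false = true
[1] true → true = true
[2.1.2.1] true AND false = false
[2.1.2] NOT false = true
[2.1.3] true → true = true
[2.1] true AND true AND true = true
[2.2.1] true AND false = false
[2.2.2.1.2] true OR true = true
[2.2.2.1] false OR true = true
[2.2.2] NOT true = false
[2.2] false OR false = false
[2] exactly-one(true, false) = true
[root] true AND true = true
Overall: true → merged

Merged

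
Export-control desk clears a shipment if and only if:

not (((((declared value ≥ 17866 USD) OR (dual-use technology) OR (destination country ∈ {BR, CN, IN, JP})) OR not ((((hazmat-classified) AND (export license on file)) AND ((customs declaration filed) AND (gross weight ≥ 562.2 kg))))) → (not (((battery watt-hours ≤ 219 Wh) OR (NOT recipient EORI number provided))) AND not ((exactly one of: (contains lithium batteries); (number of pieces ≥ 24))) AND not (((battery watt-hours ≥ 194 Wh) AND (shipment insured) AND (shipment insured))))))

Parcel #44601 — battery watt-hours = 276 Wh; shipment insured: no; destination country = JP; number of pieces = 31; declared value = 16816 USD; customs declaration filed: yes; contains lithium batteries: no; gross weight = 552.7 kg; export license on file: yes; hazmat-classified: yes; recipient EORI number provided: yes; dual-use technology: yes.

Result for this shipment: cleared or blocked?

Atomic conditions:
  declared value ≥ 17866 USD: 16816 ≥ 17866 is false
  dual-use technology: yes → true
  destination country ∈ {BR, CN, IN, JP}: JP is in the set → true
  hazmat-classified: yes → true
  export license on file: yes → true
  customs declaration filed: yes → true
  gross weight ≥ 562.2 kg: 552.7 ≥ 562.2 is false
  battery watt-hours ≤ 219 Wh: 276 ≤ 219 is false
  NOT recipient EORI number provided: yes → false
  contains lithium batteries: no → false
  number of pieces ≥ 24: 31 ≥ 24 is true
  battery watt-hours ≥ 194 Wh: 276 ≥ 194 is true
  shipment insured: no → false
Combine:
[1.1.1] false OR true OR true = true
[1.1.2.1.1] true AND true = true
[1.1.2.1.2] true AND false = false
[1.1.2.1] true AND false = false
[1.1.2] NOT false = true
[1.1] true OR true = true
[1.2.1.1] false OR false = false
[1.2.1] NOT false = true
[1.2.2.1] exactly-one(false, true) = true
[1.2.2] NOT true = false
[1.2.3.1] true AND false AND false = false
[1.2.3] NOT false = true
[1.2] true AND false AND true = false
[1] true → false = false
[root] NOT false = true
Overall: true → cleared

Cleared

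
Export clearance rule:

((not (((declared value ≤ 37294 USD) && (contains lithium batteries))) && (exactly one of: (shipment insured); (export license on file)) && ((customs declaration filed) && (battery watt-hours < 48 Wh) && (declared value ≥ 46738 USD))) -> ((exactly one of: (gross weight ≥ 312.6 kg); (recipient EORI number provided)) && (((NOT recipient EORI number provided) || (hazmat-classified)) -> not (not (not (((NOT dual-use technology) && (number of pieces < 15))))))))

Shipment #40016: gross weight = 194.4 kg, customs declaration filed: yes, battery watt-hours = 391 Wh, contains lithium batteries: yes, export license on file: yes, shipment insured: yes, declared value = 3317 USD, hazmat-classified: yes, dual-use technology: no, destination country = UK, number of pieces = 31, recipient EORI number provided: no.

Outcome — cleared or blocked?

Atomic conditions:
  declared value ≤ 37294 USD: 3317 ≤ 37294 is true
  contains lithium batteries: yes → true
  shipment insured: yes → true
  export license on file: yes → true
  customs declaration filed: yes → true
  battery watt-hours < 48 Wh: 391 < 48 is false
  declared value ≥ 46738 USD: 3317 ≥ 46738 is false
  gross weight ≥ 312.6 kg: 194.4 ≥ 312.6 is false
  recipient EORI number provided: no → false
  NOT recipient EORI number provided: no → true
  hazmat-classified: yes → true
  NOT dual-use technology: no → true
  number of pieces < 15: 31 < 15 is false
Combine:
[1.1.1] true AND true = true
[1.1] NOT true = false
[1.2] exactly-one(true, true) = false
[1.3] true AND false AND false = false
[1] false AND false AND false = false
[2.1] exactly-one(false, false) = false
[2.2.1] true OR true = true
[2.2.2.1.1.1] true AND false = false
[2.2.2.1.1] NOT false = true
[2.2.2.1] NOT true = false
[2.2.2] NOT false = true
[2.2] true → true = true
[2] false AND true = false
[root] false → false (antecedent false ⇒ implication holds) = true
Overall: true → cleared

Cleared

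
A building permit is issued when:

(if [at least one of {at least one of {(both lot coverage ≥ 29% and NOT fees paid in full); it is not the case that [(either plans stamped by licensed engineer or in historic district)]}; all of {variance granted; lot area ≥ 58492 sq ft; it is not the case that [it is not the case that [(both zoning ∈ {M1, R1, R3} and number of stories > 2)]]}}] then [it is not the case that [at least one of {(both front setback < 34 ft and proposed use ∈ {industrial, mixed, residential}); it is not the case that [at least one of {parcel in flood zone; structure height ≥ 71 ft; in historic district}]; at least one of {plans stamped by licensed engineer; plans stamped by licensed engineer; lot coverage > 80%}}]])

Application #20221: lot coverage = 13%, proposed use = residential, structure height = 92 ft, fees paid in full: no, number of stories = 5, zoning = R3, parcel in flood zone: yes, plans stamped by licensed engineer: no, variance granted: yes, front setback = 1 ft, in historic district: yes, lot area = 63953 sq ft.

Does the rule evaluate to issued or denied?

Denied

Atomic conditions:
  lot coverage ≥ 29%: 13 ≥ 29 is false
  NOT fees paid in full: no → true
  plans stamped by licensed engineer: no → false
  in historic district: yes → true
  variance granted: yes → true
  lot area ≥ 58492 sq ft: 63953 ≥ 58492 is true
  zoning ∈ {M1, R1, R3}: R3 is in the set → true
  number of stories > 2: 5 > 2 is true
  front setback < 34 ft: 1 < 34 is true
  proposed use ∈ {industrial, mixed, residential}: residential is in the set → true
  parcel in flood zone: yes → true
  structure height ≥ 71 ft: 92 ≥ 71 is true
  lot coverage > 80%: 13 > 80 is false
Combine:
[1.1.1] false AND true = false
[1.1.2.1] false OR true = true
[1.1.2] NOT true = false
[1.1] false OR false = false
[1.2.3.1.1] true AND true = true
[1.2.3.1] NOT true = false
[1.2.3] NOT false = true
[1.2] true AND true AND true = true
[1] false OR true = true
[2.1.1] true AND true = true
[2.1.2.1] true OR true OR true = true
[2.1.2] NOT true = false
[2.1.3] false OR false OR false = false
[2.1] true OR false OR false = true
[2] NOT true = false
[root] true → false = false
Overall: false → denied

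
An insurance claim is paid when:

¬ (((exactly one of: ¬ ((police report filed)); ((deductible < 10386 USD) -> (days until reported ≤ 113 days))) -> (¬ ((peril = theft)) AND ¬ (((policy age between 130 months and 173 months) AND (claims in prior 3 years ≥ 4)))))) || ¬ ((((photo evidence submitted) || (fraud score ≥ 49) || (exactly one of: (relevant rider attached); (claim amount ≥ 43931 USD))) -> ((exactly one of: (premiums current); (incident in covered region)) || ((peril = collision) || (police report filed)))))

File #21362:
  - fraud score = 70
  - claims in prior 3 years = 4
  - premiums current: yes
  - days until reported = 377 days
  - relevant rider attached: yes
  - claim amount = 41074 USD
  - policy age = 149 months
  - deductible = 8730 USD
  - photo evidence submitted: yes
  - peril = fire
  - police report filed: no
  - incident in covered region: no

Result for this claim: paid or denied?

Atomic conditions:
  police report filed: no → false
  deductible < 10386 USD: 8730 < 10386 is true
  days until reported ≤ 113 days: 377 ≤ 113 is false
  peril = theft: fire == theft is false
  policy age between 130 months and 173 months: 149 in [130, 173] is true
  claims in prior 3 years ≥ 4: 4 ≥ 4 is true
  photo evidence submitted: yes → true
  fraud score ≥ 49: 70 ≥ 49 is true
  relevant rider attached: yes → true
  claim amount ≥ 43931 USD: 41074 ≥ 43931 is false
  premiums current: yes → true
  incident in covered region: no → false
  peril = collision: fire == collision is false
Combine:
[1.1.1.1] NOT false = true
[1.1.1.2] true → false = false
[1.1.1] exactly-one(true, false) = true
[1.1.2.1] NOT false = true
[1.1.2.2.1] true AND true = true
[1.1.2.2] NOT true = false
[1.1.2] true AND false = false
[1.1] true → false = false
[1] NOT false = true
[2.1.1.3] exactly-one(true, false) = true
[2.1.1] true OR true OR true = true
[2.1.2.1] exactly-one(true, false) = true
[2.1.2.2] false OR false = false
[2.1.2] true OR false = true
[2.1] true → true = true
[2] NOT true = false
[root] true OR false = true
Overall: true → paid

Paid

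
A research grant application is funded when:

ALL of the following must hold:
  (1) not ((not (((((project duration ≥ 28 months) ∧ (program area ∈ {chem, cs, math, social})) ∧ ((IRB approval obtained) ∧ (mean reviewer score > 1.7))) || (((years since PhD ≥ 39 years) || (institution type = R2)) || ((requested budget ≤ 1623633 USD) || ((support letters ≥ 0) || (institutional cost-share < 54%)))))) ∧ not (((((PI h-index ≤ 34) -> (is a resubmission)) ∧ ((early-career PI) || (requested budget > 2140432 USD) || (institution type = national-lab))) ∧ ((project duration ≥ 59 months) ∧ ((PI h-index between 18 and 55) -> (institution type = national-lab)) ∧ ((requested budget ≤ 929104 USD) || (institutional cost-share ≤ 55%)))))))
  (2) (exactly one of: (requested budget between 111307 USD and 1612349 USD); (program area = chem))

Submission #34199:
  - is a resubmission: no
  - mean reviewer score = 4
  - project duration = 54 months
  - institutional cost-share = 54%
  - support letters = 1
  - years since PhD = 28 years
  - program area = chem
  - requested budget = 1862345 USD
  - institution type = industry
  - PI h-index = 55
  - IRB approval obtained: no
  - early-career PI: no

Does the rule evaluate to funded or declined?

Funded

Atomic conditions:
  project duration ≥ 28 months: 54 ≥ 28 is true
  program area ∈ {chem, cs, math, social}: chem is in the set → true
  IRB approval obtained: no → false
  mean reviewer score > 1.7: 4 > 1.7 is true
  years since PhD ≥ 39 years: 28 ≥ 39 is false
  institution type = R2: industry == R2 is false
  requested budget ≤ 1623633 USD: 1862345 ≤ 1623633 is false
  support letters ≥ 0: 1 ≥ 0 is true
  institutional cost-share < 54%: 54 < 54 is false
  PI h-index ≤ 34: 55 ≤ 34 is false
  is a resubmission: no → false
  early-career PI: no → false
  requested budget > 2140432 USD: 1862345 > 2140432 is false
  institution type = national-lab: industry == national-lab is false
  project duration ≥ 59 months: 54 ≥ 59 is false
  PI h-index between 18 and 55: 55 in [18, 55] is true
  requested budget ≤ 929104 USD: 1862345 ≤ 929104 is false
  institutional cost-share ≤ 55%: 54 ≤ 55 is true
  requested budget between 111307 USD and 1612349 USD: 1862345 in [111307, 1612349] is false
  program area = chem: chem == chem is true
Combine:
[1.1.1.1.1.1] true AND true = true
[1.1.1.1.1.2] false AND true = false
[1.1.1.1.1] true AND false = false
[1.1.1.1.2.1] false OR false = false
[1.1.1.1.2.2.2] true OR false = true
[1.1.1.1.2.2] false OR true = true
[1.1.1.1.2] false OR true = true
[1.1.1.1] false OR true = true
[1.1.1] NOT true = false
[1.1.2.1.1.1] false → false (antecedent false ⇒ implication holds) = true
[1.1.2.1.1.2] false OR false OR false = false
[1.1.2.1.1] true AND false = false
[1.1.2.1.2.2] true → false = false
[1.1.2.1.2.3] false OR true = true
[1.1.2.1.2] false AND false AND true = false
[1.1.2.1] false AND false = false
[1.1.2] NOT false = true
[1.1] false AND true = false
[1] NOT false = true
[2] exactly-one(false, true) = true
[root] true AND true = true
Overall: true → funded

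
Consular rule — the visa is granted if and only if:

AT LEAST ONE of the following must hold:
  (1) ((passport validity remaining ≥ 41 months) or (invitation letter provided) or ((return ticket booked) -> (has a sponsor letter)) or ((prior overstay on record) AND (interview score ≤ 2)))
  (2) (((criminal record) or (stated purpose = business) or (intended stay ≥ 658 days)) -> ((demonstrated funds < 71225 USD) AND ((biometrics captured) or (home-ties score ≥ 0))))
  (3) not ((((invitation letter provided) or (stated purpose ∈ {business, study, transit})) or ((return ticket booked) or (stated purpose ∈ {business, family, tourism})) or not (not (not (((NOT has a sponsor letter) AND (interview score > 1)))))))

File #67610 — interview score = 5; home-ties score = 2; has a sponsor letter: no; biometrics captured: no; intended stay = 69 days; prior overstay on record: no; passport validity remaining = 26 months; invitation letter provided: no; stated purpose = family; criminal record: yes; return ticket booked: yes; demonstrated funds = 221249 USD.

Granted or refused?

Atomic conditions:
  passport validity remaining ≥ 41 months: 26 ≥ 41 is false
  invitation letter provided: no → false
  return ticket booked: yes → true
  has a sponsor letter: no → false
  prior overstay on record: no → false
  interview score ≤ 2: 5 ≤ 2 is false
  criminal record: yes → true
  stated purpose = business: family == business is false
  intended stay ≥ 658 days: 69 ≥ 658 is false
  demonstrated funds < 71225 USD: 221249 < 71225 is false
  biometrics captured: no → false
  home-ties score ≥ 0: 2 ≥ 0 is true
  stated purpose ∈ {business, study, transit}: family is not in the set → false
  stated purpose ∈ {business, family, tourism}: family is in the set → true
  NOT has a sponsor letter: no → true
  interview score > 1: 5 > 1 is true
Combine:
[1.3] true → false = false
[1.4] false AND false = false
[1] false OR false OR false OR false = false
[2.1] true OR false OR false = true
[2.2.2] false OR true = true
[2.2] false AND true = false
[2] true → false = false
[3.1.1] false OR false = false
[3.1.2] true OR true = true
[3.1.3.1.1.1] true AND true = true
[3.1.3.1.1] NOT true = false
[3.1.3.1] NOT false = true
[3.1.3] NOT true = false
[3.1] false OR true OR false = true
[3] NOT true = false
[root] false OR false OR false = false
Overall: false → refused

Refused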